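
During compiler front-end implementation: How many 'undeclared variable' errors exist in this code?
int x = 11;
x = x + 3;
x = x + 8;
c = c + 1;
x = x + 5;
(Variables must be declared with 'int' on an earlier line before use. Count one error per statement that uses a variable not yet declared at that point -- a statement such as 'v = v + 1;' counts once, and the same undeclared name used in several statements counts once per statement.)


Scanning code line by line:
  Line 1: declare 'x' -> declared = ['x']
  Line 2: use 'x' -> OK (declared)
  Line 3: use 'x' -> OK (declared)
  Line 4: use 'c' -> ERROR (undeclared)
  Line 5: use 'x' -> OK (declared)
Total undeclared variable errors: 1

1


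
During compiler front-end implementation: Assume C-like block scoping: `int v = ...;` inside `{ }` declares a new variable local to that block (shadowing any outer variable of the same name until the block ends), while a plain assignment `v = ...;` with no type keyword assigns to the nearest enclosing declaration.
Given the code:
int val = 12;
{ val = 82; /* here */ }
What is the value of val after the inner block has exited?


Analyzing scoping rules:
Outer scope: declares val = 12
Inner block: 'val = 82;' has no type keyword, so it is an assignment to the outer val (no shadowing)
The assignment changed the outer variable itself, so the new value persists after the block -> 82
Result: 82

82


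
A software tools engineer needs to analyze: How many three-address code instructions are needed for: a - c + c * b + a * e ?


Expression: a - c + c * b + a * e
Generating three-address code (respecting * over +/- precedence):
  Instruction 1: t1 = c * b
  Instruction 2: t2 = a * e
  Instruction 3: t3 = a - c
  Instruction 4: t4 = t3 + t1
  Instruction 5: t5 = t4 + t2
Total instructions: 5

5


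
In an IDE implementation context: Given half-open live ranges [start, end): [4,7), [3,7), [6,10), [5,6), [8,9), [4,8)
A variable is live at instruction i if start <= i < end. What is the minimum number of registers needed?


Live ranges:
  Var0: [4, 7)
  Var1: [3, 7)
  Var2: [6, 10)
  Var3: [5, 6)
  Var4: [8, 9)
  Var5: [4, 8)
Sweep-line events (position, delta, active):
  pos=3 start -> active=1
  pos=4 start -> active=2
  pos=4 start -> active=3
  pos=5 start -> active=4
  pos=6 end -> active=3
  pos=6 start -> active=4
  pos=7 end -> active=3
  pos=7 end -> active=2
  pos=8 end -> active=1
  pos=8 start -> active=2
  pos=9 end -> active=1
  pos=10 end -> active=0
Maximum simultaneous active: 4
Minimum registers needed: 4

4


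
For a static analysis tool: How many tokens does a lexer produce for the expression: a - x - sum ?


Scanning 'a - x - sum'
Token 1: 'a' -> identifier
Token 2: '-' -> operator
Token 3: 'x' -> identifier
Token 4: '-' -> operator
Token 5: 'sum' -> identifier
Total tokens: 5

5


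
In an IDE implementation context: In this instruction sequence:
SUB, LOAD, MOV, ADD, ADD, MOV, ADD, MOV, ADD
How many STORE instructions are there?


Scanning instruction sequence for STORE:
  Position 1: SUB
  Position 2: LOAD
  Position 3: MOV
  Position 4: ADD
  Position 5: ADD
  Position 6: MOV
  Position 7: ADD
  Position 8: MOV
  Position 9: ADD
Matches at positions: []
Total STORE count: 0

0


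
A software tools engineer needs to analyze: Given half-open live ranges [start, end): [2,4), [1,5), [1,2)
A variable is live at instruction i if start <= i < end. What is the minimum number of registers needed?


Live ranges:
  Var0: [2, 4)
  Var1: [1, 5)
  Var2: [1, 2)
Sweep-line events (position, delta, active):
  pos=1 start -> active=1
  pos=1 start -> active=2
  pos=2 end -> active=1
  pos=2 start -> active=2
  pos=4 end -> active=1
  pos=5 end -> active=0
Maximum simultaneous active: 2
Minimum registers needed: 2

2


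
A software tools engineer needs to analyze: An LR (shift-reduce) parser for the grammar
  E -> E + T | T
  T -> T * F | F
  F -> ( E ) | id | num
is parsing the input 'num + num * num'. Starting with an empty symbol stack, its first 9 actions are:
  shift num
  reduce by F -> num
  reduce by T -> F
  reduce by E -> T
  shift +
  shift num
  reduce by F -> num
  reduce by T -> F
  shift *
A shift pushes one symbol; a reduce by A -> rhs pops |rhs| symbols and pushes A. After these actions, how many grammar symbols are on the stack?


Tracking the symbol stack through each action:
  Action 1: shift 'num' : push -> stack = [num] (size 1)
  Action 2: reduce by F -> num : pop 1, push F -> stack = [F] (size 1)
  Action 3: reduce by T -> F : pop 1, push T -> stack = [T] (size 1)
  Action 4: reduce by E -> T : pop 1, push E -> stack = [E] (size 1)
  Action 5: shift '+' : push -> stack = [E, +] (size 2)
  Action 6: shift 'num' : push -> stack = [E, +, num] (size 3)
  Action 7: reduce by F -> num : pop 1, push F -> stack = [E, +, F] (size 3)
  Action 8: reduce by T -> F : pop 1, push T -> stack = [E, +, T] (size 3)
  Action 9: shift '*' : push -> stack = [E, +, T, *] (size 4)
Final stack size: 4

4


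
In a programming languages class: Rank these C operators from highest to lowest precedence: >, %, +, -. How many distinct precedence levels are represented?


Looking up precedence for each operator:
  > -> precedence 4
  % -> precedence 6
  + -> precedence 5
  - -> precedence 5
Sorted highest to lowest: %, +, -, >
Distinct precedence values: [6, 5, 4]
Number of distinct levels: 3

3


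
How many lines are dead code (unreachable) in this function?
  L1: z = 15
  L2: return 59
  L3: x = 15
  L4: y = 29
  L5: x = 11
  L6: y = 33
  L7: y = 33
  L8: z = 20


Analyzing control flow:
  L1: reachable (before return)
  L2: reachable (return statement)
  L3: DEAD (after return at L2)
  L4: DEAD (after return at L2)
  L5: DEAD (after return at L2)
  L6: DEAD (after return at L2)
  L7: DEAD (after return at L2)
  L8: DEAD (after return at L2)
Return at L2, total lines = 8
Dead lines: L3 through L8
Count: 6

6


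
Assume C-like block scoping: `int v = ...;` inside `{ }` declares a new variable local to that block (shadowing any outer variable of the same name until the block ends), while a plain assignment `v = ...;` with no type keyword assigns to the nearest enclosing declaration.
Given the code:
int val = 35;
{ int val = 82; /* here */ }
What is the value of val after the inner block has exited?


Analyzing scoping rules:
Outer scope: declares val = 35
Inner block: 'int val = 82;' declares a NEW val that shadows the outer one
When the block exits the inner val goes out of scope; the outer val was never modified -> 35
Result: 35

35


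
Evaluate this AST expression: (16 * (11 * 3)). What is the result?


Expression: (16 * (11 * 3))
Evaluating step by step:
  11 * 3 = 33
  16 * 33 = 528
Result: 528

528


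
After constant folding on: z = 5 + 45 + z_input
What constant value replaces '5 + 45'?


Identifying constant sub-expression:
  Original: z = 5 + 45 + z_input
  5 and 45 are both compile-time constants
  Evaluating: 5 + 45 = 50
  After folding: z = 50 + z_input

50


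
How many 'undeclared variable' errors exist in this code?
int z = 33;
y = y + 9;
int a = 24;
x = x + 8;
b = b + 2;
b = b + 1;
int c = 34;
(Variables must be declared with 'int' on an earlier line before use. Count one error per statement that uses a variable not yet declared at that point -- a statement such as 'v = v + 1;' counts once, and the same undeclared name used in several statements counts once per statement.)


Scanning code line by line:
  Line 1: declare 'z' -> declared = ['z']
  Line 2: use 'y' -> ERROR (undeclared)
  Line 3: declare 'a' -> declared = ['a', 'z']
  Line 4: use 'x' -> ERROR (undeclared)
  Line 5: use 'b' -> ERROR (undeclared)
  Line 6: use 'b' -> ERROR (undeclared)
  Line 7: declare 'c' -> declared = ['a', 'c', 'z']
Total undeclared variable errors: 4

4


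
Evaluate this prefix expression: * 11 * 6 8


Parsing prefix expression: * 11 * 6 8
Step 1: Innermost operation '* 6 8'
  6 * 8 = 48
Step 2: Outer operation '* 11 [48]'
  11 * 48 = 528

528


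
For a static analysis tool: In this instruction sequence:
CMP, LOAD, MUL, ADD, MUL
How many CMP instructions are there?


Scanning instruction sequence for CMP:
  Position 1: CMP <- MATCH
  Position 2: LOAD
  Position 3: MUL
  Position 4: ADD
  Position 5: MUL
Matches at positions: [1]
Total CMP count: 1

1


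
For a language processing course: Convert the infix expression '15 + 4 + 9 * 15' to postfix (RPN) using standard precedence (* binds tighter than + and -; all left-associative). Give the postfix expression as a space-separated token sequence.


Applying the shunting-yard algorithm:
  Operand 15 -> output
  Push '+' onto operator stack -> op-stack: [+]
  Operand 4 -> output
  See '+' (prec 1); top '+' (prec 1) >= it -> pop '+' to output
  Push '+' onto operator stack -> op-stack: [+]
  Operand 9 -> output
  Push '*' onto operator stack -> op-stack: [+, *]
  Operand 15 -> output
  End of input: pop '*' to output
  End of input: pop '+' to output
Postfix result: 15 4 + 9 15 * +

15 4 + 9 15 * +


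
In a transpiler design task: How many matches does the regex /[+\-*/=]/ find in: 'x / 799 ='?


Pattern: /[+\-*/=]/ (operators)
Input: 'x / 799 ='
Scanning for matches:
  Match 1: '/'
  Match 2: '='
Total matches: 2

2


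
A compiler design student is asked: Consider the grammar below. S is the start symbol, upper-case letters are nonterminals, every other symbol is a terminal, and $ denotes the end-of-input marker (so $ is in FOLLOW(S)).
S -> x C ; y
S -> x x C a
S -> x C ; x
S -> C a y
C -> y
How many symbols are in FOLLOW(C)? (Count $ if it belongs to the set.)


S is the start symbol and does not occur in any rule body, so FOLLOW(S) = {$}.
Examining every occurrence of C in a rule body:
  S -> x C ; y : C is followed by terminal ';' -> add ';'
  S -> x x C a : C is followed by terminal 'a' -> add 'a'
  S -> x C ; x : C is followed by terminal ';' -> add ';' (already in the set)
  S -> C a y : C is followed by terminal 'a' -> add 'a' (already in the set)
  C -> y : C does not occur in the body -> contributes nothing
FOLLOW(C) = {;, a}
Count: 2

2


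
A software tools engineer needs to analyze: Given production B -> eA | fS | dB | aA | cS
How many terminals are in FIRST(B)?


Production: B -> eA | fS | dB | aA | cS
Examining each alternative for leading terminals:
  B -> eA : first terminal = 'e'
  B -> fS : first terminal = 'f'
  B -> dB : first terminal = 'd'
  B -> aA : first terminal = 'a'
  B -> cS : first terminal = 'c'
FIRST(B) = {a, c, d, e, f}
Count: 5

5


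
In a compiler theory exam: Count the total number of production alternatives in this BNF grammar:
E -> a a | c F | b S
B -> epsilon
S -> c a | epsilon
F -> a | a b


Counting alternatives per rule:
  E: 3 alternative(s)
  B: 1 alternative(s)
  S: 2 alternative(s)
  F: 2 alternative(s)
Sum: 3 + 1 + 2 + 2 = 8

8


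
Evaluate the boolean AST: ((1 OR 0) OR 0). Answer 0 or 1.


Step 1: Evaluate inner node
  1 OR 0 = 1
Step 2: Evaluate root node
  1 OR 0 = 1

1


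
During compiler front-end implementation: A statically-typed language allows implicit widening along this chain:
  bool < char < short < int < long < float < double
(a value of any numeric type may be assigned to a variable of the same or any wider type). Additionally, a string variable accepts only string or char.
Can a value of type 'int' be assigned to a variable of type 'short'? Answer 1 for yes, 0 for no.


Target variable type: short
Source value type: int
Numeric ranks: int=3, short=2
Widening allowed iff rank(source) <= rank(target): 3 <= 2? No
Result: 0

0


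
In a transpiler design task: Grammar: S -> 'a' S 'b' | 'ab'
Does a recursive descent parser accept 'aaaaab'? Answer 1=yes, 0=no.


Grammar accepts strings of the form a^n b^n (n >= 1)
Word: 'aaaaab'
Counting: 5 a's and 1 b's
Check: 5 == 1? No
Mismatch: a-count != b-count
Rejected

0


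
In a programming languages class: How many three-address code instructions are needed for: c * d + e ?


Expression: c * d + e
Generating three-address code (respecting * over +/- precedence):
  Instruction 1: t1 = c * d
  Instruction 2: t2 = t1 + e
Total instructions: 2

2


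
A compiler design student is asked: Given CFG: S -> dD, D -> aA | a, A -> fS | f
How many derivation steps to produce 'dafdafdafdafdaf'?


Grammar: S -> dD, D -> aA | a, A -> fS | f
Deriving 'dafdafdafdafdaf':
Step 1: S -> dD => dD
Step 2: D -> aA => daA
Step 3: A -> fS => dafS
Step 4: S -> dD => dafdD
Step 5: D -> aA => dafdaA
Step 6: A -> fS => dafdafS
Step 7: S -> dD => dafdafdD
Step 8: D -> aA => dafdafdaA
Step 9: A -> fS => dafdafdafS
Step 10: S -> dD => dafdafdafdD
Step 11: D -> aA => dafdafdafdaA
Step 12: A -> fS => dafdafdafdafS
Step 13: S -> dD => dafdafdafdafdD
Step 14: D -> aA => dafdafdafdafdaA
Step 15: A -> f => dafdafdafdafdaf
Total derivation steps: 15

15


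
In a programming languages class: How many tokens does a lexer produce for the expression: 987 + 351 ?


Scanning '987 + 351'
Token 1: '987' -> integer_literal
Token 2: '+' -> operator
Token 3: '351' -> integer_literal
Total tokens: 3

3


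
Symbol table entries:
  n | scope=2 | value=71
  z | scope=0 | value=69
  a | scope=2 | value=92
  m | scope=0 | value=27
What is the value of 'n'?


Searching symbol table for 'n':
  n | scope=2 | value=71 <- MATCH
  z | scope=0 | value=69
  a | scope=2 | value=92
  m | scope=0 | value=27
Found 'n' at scope 2 with value 71

71


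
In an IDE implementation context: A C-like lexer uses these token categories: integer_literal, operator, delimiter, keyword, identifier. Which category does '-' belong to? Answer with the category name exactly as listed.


Token: '-'
Checking categories:
  identifier: no
  integer_literal: no
  operator: YES
  keyword: no
  delimiter: no
Category: operator

operator


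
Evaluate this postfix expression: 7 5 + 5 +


Processing tokens left to right:
Push 7, Push 5
Pop 7 and 5, compute 7 + 5 = 12, push 12
Push 5
Pop 12 and 5, compute 12 + 5 = 17, push 17
Stack result: 17

17


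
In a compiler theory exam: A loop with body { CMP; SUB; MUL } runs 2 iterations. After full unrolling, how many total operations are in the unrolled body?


Loop body operations: CMP, SUB, MUL (3 ops per iteration)
Unrolling 2 iterations:
  Iteration 1: CMP, SUB, MUL (3 ops)
  Iteration 2: CMP, SUB, MUL (3 ops)
Total: 2 iterations * 3 ops/iter = 6 operations

6


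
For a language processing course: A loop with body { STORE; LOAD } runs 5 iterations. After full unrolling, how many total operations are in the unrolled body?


Loop body operations: STORE, LOAD (2 ops per iteration)
Unrolling 5 iterations:
  Iteration 1: STORE, LOAD (2 ops)
  Iteration 2: STORE, LOAD (2 ops)
  Iteration 3: STORE, LOAD (2 ops)
  Iteration 4: STORE, LOAD (2 ops)
  Iteration 5: STORE, LOAD (2 ops)
Total: 5 iterations * 2 ops/iter = 10 operations

10


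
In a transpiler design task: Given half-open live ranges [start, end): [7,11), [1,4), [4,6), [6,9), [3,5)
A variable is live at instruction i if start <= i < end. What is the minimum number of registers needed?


Live ranges:
  Var0: [7, 11)
  Var1: [1, 4)
  Var2: [4, 6)
  Var3: [6, 9)
  Var4: [3, 5)
Sweep-line events (position, delta, active):
  pos=1 start -> active=1
  pos=3 start -> active=2
  pos=4 end -> active=1
  pos=4 start -> active=2
  pos=5 end -> active=1
  pos=6 end -> active=0
  pos=6 start -> active=1
  pos=7 start -> active=2
  pos=9 end -> active=1
  pos=11 end -> active=0
Maximum simultaneous active: 2
Minimum registers needed: 2

2


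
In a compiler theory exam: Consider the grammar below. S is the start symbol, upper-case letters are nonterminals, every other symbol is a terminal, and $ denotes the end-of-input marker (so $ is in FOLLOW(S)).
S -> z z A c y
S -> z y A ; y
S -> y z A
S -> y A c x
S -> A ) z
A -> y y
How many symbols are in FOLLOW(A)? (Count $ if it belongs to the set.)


S is the start symbol and does not occur in any rule body, so FOLLOW(S) = {$}.
Examining every occurrence of A in a rule body:
  S -> z z A c y : A is followed by terminal 'c' -> add 'c'
  S -> z y A ; y : A is followed by terminal ';' -> add ';'
  S -> y z A : A is at the right end -> add FOLLOW(S) = {$}
  S -> y A c x : A is followed by terminal 'c' -> add 'c' (already in the set)
  S -> A ) z : A is followed by terminal ')' -> add ')'
  A -> y y : A does not occur in the body -> contributes nothing
FOLLOW(A) = {), ;, c, $}
Count: 4

4


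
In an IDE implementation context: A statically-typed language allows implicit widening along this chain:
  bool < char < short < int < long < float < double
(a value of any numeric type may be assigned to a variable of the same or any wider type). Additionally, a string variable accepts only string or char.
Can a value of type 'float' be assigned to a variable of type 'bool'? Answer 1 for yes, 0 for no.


Target variable type: bool
Source value type: float
Numeric ranks: float=5, bool=0
Widening allowed iff rank(source) <= rank(target): 5 <= 0? No
Result: 0

0


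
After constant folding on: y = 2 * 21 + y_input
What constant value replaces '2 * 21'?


Identifying constant sub-expression:
  Original: y = 2 * 21 + y_input
  2 and 21 are both compile-time constants
  Evaluating: 2 * 21 = 42
  After folding: y = 42 + y_input

42


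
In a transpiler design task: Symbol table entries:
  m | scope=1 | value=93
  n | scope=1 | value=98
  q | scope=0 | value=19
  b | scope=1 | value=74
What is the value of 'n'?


Searching symbol table for 'n':
  m | scope=1 | value=93
  n | scope=1 | value=98 <- MATCH
  q | scope=0 | value=19
  b | scope=1 | value=74
Found 'n' at scope 1 with value 98

98


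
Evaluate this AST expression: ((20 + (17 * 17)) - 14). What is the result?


Expression: ((20 + (17 * 17)) - 14)
Evaluating step by step:
  17 * 17 = 289
  20 + 289 = 309
  309 - 14 = 295
Result: 295

295


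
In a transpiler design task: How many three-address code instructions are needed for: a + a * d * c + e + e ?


Expression: a + a * d * c + e + e
Generating three-address code (respecting * over +/- precedence):
  Instruction 1: t1 = a * d
  Instruction 2: t2 = t1 * c
  Instruction 3: t3 = a + t2
  Instruction 4: t4 = t3 + e
  Instruction 5: t5 = t4 + e
Total instructions: 5

5


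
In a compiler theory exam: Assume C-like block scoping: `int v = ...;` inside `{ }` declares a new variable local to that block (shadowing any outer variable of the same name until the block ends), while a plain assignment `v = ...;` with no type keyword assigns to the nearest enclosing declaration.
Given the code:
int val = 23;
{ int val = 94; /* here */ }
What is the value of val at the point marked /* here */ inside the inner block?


Analyzing scoping rules:
Outer scope: declares val = 23
Inner block: 'int val = 94;' declares a NEW val that shadows the outer one
Inside the block the inner declaration is in scope -> 94
Result: 94

94


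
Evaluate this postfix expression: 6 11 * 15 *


Processing tokens left to right:
Push 6, Push 11
Pop 6 and 11, compute 6 * 11 = 66, push 66
Push 15
Pop 66 and 15, compute 66 * 15 = 990, push 990
Stack result: 990

990


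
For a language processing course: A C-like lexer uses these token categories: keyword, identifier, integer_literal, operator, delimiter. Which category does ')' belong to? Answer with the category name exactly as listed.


Token: ')'
Checking categories:
  identifier: no
  integer_literal: no
  operator: no
  keyword: no
  delimiter: YES
Category: delimiter

delimiter


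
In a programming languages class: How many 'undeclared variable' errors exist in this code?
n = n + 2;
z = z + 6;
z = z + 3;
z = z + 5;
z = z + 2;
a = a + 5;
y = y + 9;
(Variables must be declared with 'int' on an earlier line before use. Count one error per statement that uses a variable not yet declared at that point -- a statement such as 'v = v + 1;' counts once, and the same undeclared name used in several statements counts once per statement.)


Scanning code line by line:
  Line 1: use 'n' -> ERROR (undeclared)
  Line 2: use 'z' -> ERROR (undeclared)
  Line 3: use 'z' -> ERROR (undeclared)
  Line 4: use 'z' -> ERROR (undeclared)
  Line 5: use 'z' -> ERROR (undeclared)
  Line 6: use 'a' -> ERROR (undeclared)
  Line 7: use 'y' -> ERROR (undeclared)
Total undeclared variable errors: 7

7


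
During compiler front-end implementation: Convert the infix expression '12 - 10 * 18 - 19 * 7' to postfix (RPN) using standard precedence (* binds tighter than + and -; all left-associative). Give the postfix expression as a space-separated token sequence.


Applying the shunting-yard algorithm:
  Operand 12 -> output
  Push '-' onto operator stack -> op-stack: [-]
  Operand 10 -> output
  Push '*' onto operator stack -> op-stack: [-, *]
  Operand 18 -> output
  See '-' (prec 1); top '*' (prec 2) >= it -> pop '*' to output
  See '-' (prec 1); top '-' (prec 1) >= it -> pop '-' to output
  Push '-' onto operator stack -> op-stack: [-]
  Operand 19 -> output
  Push '*' onto operator stack -> op-stack: [-, *]
  Operand 7 -> output
  End of input: pop '*' to output
  End of input: pop '-' to output
Postfix result: 12 10 18 * - 19 7 * -

12 10 18 * - 19 7 * -


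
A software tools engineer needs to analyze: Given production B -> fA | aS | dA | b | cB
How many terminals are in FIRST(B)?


Production: B -> fA | aS | dA | b | cB
Examining each alternative for leading terminals:
  B -> fA : first terminal = 'f'
  B -> aS : first terminal = 'a'
  B -> dA : first terminal = 'd'
  B -> b : first terminal = 'b'
  B -> cB : first terminal = 'c'
FIRST(B) = {a, b, c, d, f}
Count: 5

5


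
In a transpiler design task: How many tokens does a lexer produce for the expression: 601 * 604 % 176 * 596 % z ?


Scanning '601 * 604 % 176 * 596 % z'
Token 1: '601' -> integer_literal
Token 2: '*' -> operator
Token 3: '604' -> integer_literal
Token 4: '%' -> operator
Token 5: '176' -> integer_literal
Token 6: '*' -> operator
Token 7: '596' -> integer_literal
Token 8: '%' -> operator
Token 9: 'z' -> identifier
Total tokens: 9

9


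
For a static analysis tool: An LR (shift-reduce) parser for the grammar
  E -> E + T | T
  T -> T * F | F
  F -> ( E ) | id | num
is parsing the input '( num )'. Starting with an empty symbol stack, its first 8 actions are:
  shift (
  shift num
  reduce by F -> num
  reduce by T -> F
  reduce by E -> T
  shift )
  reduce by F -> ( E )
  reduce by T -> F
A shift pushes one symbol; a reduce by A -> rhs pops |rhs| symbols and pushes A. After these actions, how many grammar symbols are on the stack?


Tracking the symbol stack through each action:
  Action 1: shift '(' : push -> stack = [(] (size 1)
  Action 2: shift 'num' : push -> stack = [(, num] (size 2)
  Action 3: reduce by F -> num : pop 1, push F -> stack = [(, F] (size 2)
  Action 4: reduce by T -> F : pop 1, push T -> stack = [(, T] (size 2)
  Action 5: reduce by E -> T : pop 1, push E -> stack = [(, E] (size 2)
  Action 6: shift ')' : push -> stack = [(, E, )] (size 3)
  Action 7: reduce by F -> ( E ) : pop 3, push F -> stack = [F] (size 1)
  Action 8: reduce by T -> F : pop 1, push T -> stack = [T] (size 1)
Final stack size: 1

1


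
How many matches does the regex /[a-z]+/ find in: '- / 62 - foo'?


Pattern: /[a-z]+/ (identifiers)
Input: '- / 62 - foo'
Scanning for matches:
  Match 1: 'foo'
Total matches: 1

1


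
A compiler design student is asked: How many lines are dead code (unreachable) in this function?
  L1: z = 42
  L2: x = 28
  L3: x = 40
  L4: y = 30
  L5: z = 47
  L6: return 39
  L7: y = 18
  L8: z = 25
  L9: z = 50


Analyzing control flow:
  L1: reachable (before return)
  L2: reachable (before return)
  L3: reachable (before return)
  L4: reachable (before return)
  L5: reachable (before return)
  L6: reachable (return statement)
  L7: DEAD (after return at L6)
  L8: DEAD (after return at L6)
  L9: DEAD (after return at L6)
Return at L6, total lines = 9
Dead lines: L7 through L9
Count: 3

3


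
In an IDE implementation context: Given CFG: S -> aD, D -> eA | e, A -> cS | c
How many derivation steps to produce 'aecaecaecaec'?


Grammar: S -> aD, D -> eA | e, A -> cS | c
Deriving 'aecaecaecaec':
Step 1: S -> aD => aD
Step 2: D -> eA => aeA
Step 3: A -> cS => aecS
Step 4: S -> aD => aecaD
Step 5: D -> eA => aecaeA
Step 6: A -> cS => aecaecS
Step 7: S -> aD => aecaecaD
Step 8: D -> eA => aecaecaeA
Step 9: A -> cS => aecaecaecS
Step 10: S -> aD => aecaecaecaD
Step 11: D -> eA => aecaecaecaeA
Step 12: A -> c => aecaecaecaec
Total derivation steps: 12

12


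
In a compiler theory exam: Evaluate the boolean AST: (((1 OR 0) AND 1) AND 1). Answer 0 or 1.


Step 1: Evaluate inner node
  1 OR 0 = 1
Step 2: Evaluate next node
  1 AND 1 = 1
Step 3: Evaluate root node
  1 AND 1 = 1

1


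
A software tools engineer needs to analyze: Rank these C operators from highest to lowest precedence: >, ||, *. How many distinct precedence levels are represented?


Looking up precedence for each operator:
  > -> precedence 4
  || -> precedence 1
  * -> precedence 6
Sorted highest to lowest: *, >, ||
Distinct precedence values: [6, 4, 1]
Number of distinct levels: 3

3


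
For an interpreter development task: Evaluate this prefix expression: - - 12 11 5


Parsing prefix expression: - - 12 11 5
Step 1: Innermost operation '- 12 11'
  12 - 11 = 1
Step 2: Outer operation '- [1] 5'
  1 - 5 = -4

-4


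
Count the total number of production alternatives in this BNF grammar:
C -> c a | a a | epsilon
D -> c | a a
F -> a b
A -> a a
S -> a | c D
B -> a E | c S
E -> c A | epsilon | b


Counting alternatives per rule:
  C: 3 alternative(s)
  D: 2 alternative(s)
  F: 1 alternative(s)
  A: 1 alternative(s)
  S: 2 alternative(s)
  B: 2 alternative(s)
  E: 3 alternative(s)
Sum: 3 + 2 + 1 + 1 + 2 + 2 + 3 = 14

14


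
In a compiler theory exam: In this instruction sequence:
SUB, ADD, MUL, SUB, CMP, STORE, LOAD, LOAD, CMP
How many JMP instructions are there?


Scanning instruction sequence for JMP:
  Position 1: SUB
  Position 2: ADD
  Position 3: MUL
  Position 4: SUB
  Position 5: CMP
  Position 6: STORE
  Position 7: LOAD
  Position 8: LOAD
  Position 9: CMP
Matches at positions: []
Total JMP count: 0

0


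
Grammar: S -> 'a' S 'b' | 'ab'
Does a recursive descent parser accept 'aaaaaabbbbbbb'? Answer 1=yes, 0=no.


Grammar accepts strings of the form a^n b^n (n >= 1)
Word: 'aaaaaabbbbbbb'
Counting: 6 a's and 7 b's
Check: 6 == 7? No
Mismatch: a-count != b-count
Rejected

0


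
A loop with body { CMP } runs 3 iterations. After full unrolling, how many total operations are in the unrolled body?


Loop body operations: CMP (1 op per iteration)
Unrolling 3 iterations:
  Iteration 1: CMP (1 ops)
  Iteration 2: CMP (1 ops)
  Iteration 3: CMP (1 ops)
Total: 3 iterations * 1 ops/iter = 3 operations

3


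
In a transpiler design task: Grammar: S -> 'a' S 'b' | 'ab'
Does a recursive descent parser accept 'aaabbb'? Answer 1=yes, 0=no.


Grammar accepts strings of the form a^n b^n (n >= 1)
Word: 'aaabbb'
Counting: 3 a's and 3 b's
Check: 3 == 3? Yes
Derivation (S -> aSb applied 2 time(s), then S -> ab): S => aSb => aaSbb => aaabbb
Accepted

1


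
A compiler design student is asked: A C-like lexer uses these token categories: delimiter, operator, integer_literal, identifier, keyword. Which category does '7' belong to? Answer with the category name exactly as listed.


Token: '7'
Checking categories:
  identifier: no
  integer_literal: YES
  operator: no
  keyword: no
  delimiter: no
Category: integer_literal

integer_literal


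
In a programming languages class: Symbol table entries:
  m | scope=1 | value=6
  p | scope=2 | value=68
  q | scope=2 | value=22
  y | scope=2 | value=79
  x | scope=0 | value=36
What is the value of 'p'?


Searching symbol table for 'p':
  m | scope=1 | value=6
  p | scope=2 | value=68 <- MATCH
  q | scope=2 | value=22
  y | scope=2 | value=79
  x | scope=0 | value=36
Found 'p' at scope 2 with value 68

68


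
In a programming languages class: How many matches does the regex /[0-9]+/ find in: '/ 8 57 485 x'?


Pattern: /[0-9]+/ (int literals)
Input: '/ 8 57 485 x'
Scanning for matches:
  Match 1: '8'
  Match 2: '57'
  Match 3: '485'
Total matches: 3

3


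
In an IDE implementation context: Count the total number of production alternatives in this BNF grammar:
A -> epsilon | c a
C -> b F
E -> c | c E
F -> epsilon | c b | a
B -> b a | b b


Counting alternatives per rule:
  A: 2 alternative(s)
  C: 1 alternative(s)
  E: 2 alternative(s)
  F: 3 alternative(s)
  B: 2 alternative(s)
Sum: 2 + 1 + 2 + 3 + 2 = 10

10


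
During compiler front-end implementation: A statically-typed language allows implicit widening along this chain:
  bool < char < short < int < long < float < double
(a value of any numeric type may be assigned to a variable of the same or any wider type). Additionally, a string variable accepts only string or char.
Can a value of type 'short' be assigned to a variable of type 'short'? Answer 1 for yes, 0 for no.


Target variable type: short
Source value type: short
Numeric ranks: short=2, short=2
Widening allowed iff rank(source) <= rank(target): 2 <= 2? Yes
Result: 1

1


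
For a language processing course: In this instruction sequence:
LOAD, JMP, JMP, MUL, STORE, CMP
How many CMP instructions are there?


Scanning instruction sequence for CMP:
  Position 1: LOAD
  Position 2: JMP
  Position 3: JMP
  Position 4: MUL
  Position 5: STORE
  Position 6: CMP <- MATCH
Matches at positions: [6]
Total CMP count: 1

1


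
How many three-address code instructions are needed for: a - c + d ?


Expression: a - c + d
Generating three-address code (respecting * over +/- precedence):
  Instruction 1: t1 = a - c
  Instruction 2: t2 = t1 + d
Total instructions: 2

2


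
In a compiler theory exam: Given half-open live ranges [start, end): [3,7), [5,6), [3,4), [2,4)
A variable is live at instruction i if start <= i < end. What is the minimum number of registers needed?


Live ranges:
  Var0: [3, 7)
  Var1: [5, 6)
  Var2: [3, 4)
  Var3: [2, 4)
Sweep-line events (position, delta, active):
  pos=2 start -> active=1
  pos=3 start -> active=2
  pos=3 start -> active=3
  pos=4 end -> active=2
  pos=4 end -> active=1
  pos=5 start -> active=2
  pos=6 end -> active=1
  pos=7 end -> active=0
Maximum simultaneous active: 3
Minimum registers needed: 3

3


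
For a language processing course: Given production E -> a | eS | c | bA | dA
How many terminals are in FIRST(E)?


Production: E -> a | eS | c | bA | dA
Examining each alternative for leading terminals:
  E -> a : first terminal = 'a'
  E -> eS : first terminal = 'e'
  E -> c : first terminal = 'c'
  E -> bA : first terminal = 'b'
  E -> dA : first terminal = 'd'
FIRST(E) = {a, b, c, d, e}
Count: 5

5


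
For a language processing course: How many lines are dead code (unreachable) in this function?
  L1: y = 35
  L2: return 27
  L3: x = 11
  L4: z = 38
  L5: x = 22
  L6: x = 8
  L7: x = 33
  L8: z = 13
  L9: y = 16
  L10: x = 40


Analyzing control flow:
  L1: reachable (before return)
  L2: reachable (return statement)
  L3: DEAD (after return at L2)
  L4: DEAD (after return at L2)
  L5: DEAD (after return at L2)
  L6: DEAD (after return at L2)
  L7: DEAD (after return at L2)
  L8: DEAD (after return at L2)
  L9: DEAD (after return at L2)
  L10: DEAD (after return at L2)
Return at L2, total lines = 10
Dead lines: L3 through L10
Count: 8

8


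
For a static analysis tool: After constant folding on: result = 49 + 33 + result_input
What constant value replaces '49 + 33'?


Identifying constant sub-expression:
  Original: result = 49 + 33 + result_input
  49 and 33 are both compile-time constants
  Evaluating: 49 + 33 = 82
  After folding: result = 82 + result_input

82


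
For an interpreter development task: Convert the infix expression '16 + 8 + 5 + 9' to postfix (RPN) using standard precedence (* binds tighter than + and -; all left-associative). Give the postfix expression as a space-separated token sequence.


Applying the shunting-yard algorithm:
  Operand 16 -> output
  Push '+' onto operator stack -> op-stack: [+]
  Operand 8 -> output
  See '+' (prec 1); top '+' (prec 1) >= it -> pop '+' to output
  Push '+' onto operator stack -> op-stack: [+]
  Operand 5 -> output
  See '+' (prec 1); top '+' (prec 1) >= it -> pop '+' to output
  Push '+' onto operator stack -> op-stack: [+]
  Operand 9 -> output
  End of input: pop '+' to output
Postfix result: 16 8 + 5 + 9 +

16 8 + 5 + 9 +


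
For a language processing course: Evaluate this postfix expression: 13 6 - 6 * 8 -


Processing tokens left to right:
Push 13, Push 6
Pop 13 and 6, compute 13 - 6 = 7, push 7
Push 6
Pop 7 and 6, compute 7 * 6 = 42, push 42
Push 8
Pop 42 and 8, compute 42 - 8 = 34, push 34
Stack result: 34

34


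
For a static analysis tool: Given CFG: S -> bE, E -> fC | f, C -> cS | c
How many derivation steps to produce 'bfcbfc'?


Grammar: S -> bE, E -> fC | f, C -> cS | c
Deriving 'bfcbfc':
Step 1: S -> bE => bE
Step 2: E -> fC => bfC
Step 3: C -> cS => bfcS
Step 4: S -> bE => bfcbE
Step 5: E -> fC => bfcbfC
Step 6: C -> c => bfcbfc
Total derivation steps: 6

6


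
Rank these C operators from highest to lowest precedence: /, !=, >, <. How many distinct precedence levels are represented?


Looking up precedence for each operator:
  / -> precedence 6
  != -> precedence 3
  > -> precedence 4
  < -> precedence 4
Sorted highest to lowest: /, >, <, !=
Distinct precedence values: [6, 4, 3]
Number of distinct levels: 3

3


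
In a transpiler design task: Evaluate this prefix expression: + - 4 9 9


Parsing prefix expression: + - 4 9 9
Step 1: Innermost operation '- 4 9'
  4 - 9 = -5
Step 2: Outer operation '+ [-5] 9'
  -5 + 9 = 4

4


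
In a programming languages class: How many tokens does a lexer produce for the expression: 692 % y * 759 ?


Scanning '692 % y * 759'
Token 1: '692' -> integer_literal
Token 2: '%' -> operator
Token 3: 'y' -> identifier
Token 4: '*' -> operator
Token 5: '759' -> integer_literal
Total tokens: 5

5


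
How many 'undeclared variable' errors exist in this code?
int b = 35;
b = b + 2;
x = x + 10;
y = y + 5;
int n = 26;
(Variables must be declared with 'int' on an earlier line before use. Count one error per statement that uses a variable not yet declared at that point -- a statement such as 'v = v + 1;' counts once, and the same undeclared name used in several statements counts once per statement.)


Scanning code line by line:
  Line 1: declare 'b' -> declared = ['b']
  Line 2: use 'b' -> OK (declared)
  Line 3: use 'x' -> ERROR (undeclared)
  Line 4: use 'y' -> ERROR (undeclared)
  Line 5: declare 'n' -> declared = ['b', 'n']
Total undeclared variable errors: 2

2


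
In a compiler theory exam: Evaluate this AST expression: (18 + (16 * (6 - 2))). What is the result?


Expression: (18 + (16 * (6 - 2)))
Evaluating step by step:
  6 - 2 = 4
  16 * 4 = 64
  18 + 64 = 82
Result: 82

82


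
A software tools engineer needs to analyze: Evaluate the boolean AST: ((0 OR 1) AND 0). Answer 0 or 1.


Step 1: Evaluate inner node
  0 OR 1 = 1
Step 2: Evaluate root node
  1 AND 0 = 0

0


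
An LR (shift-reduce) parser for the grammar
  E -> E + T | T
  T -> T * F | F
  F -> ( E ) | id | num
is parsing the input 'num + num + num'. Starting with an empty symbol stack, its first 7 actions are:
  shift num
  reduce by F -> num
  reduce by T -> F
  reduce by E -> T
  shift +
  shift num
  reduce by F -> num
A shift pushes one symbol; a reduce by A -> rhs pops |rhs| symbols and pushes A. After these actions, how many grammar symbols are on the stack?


Tracking the symbol stack through each action:
  Action 1: shift 'num' : push -> stack = [num] (size 1)
  Action 2: reduce by F -> num : pop 1, push F -> stack = [F] (size 1)
  Action 3: reduce by T -> F : pop 1, push T -> stack = [T] (size 1)
  Action 4: reduce by E -> T : pop 1, push E -> stack = [E] (size 1)
  Action 5: shift '+' : push -> stack = [E, +] (size 2)
  Action 6: shift 'num' : push -> stack = [E, +, num] (size 3)
  Action 7: reduce by F -> num : pop 1, push F -> stack = [E, +, F] (size 3)
Final stack size: 3

3


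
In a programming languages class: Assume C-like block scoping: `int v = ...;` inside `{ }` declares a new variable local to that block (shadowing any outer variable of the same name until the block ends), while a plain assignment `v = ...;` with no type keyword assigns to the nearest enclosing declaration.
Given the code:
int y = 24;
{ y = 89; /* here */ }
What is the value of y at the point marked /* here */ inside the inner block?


Analyzing scoping rules:
Outer scope: declares y = 24
Inner block: 'y = 89;' has no type keyword, so it is an assignment to the outer y (no shadowing)
Inside the block, after the assignment -> 89
Result: 89

89


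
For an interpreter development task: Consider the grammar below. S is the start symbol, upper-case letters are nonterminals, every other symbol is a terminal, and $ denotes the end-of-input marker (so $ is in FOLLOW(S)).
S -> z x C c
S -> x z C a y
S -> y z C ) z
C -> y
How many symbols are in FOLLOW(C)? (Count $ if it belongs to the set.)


S is the start symbol and does not occur in any rule body, so FOLLOW(S) = {$}.
Examining every occurrence of C in a rule body:
  S -> z x C c : C is followed by terminal 'c' -> add 'c'
  S -> x z C a y : C is followed by terminal 'a' -> add 'a'
  S -> y z C ) z : C is followed by terminal ')' -> add ')'
  C -> y : C does not occur in the body -> contributes nothing
FOLLOW(C) = {), a, c}
Count: 3

3


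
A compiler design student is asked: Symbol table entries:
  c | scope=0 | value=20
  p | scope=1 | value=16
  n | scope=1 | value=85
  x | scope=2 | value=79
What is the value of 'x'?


Searching symbol table for 'x':
  c | scope=0 | value=20
  p | scope=1 | value=16
  n | scope=1 | value=85
  x | scope=2 | value=79 <- MATCH
Found 'x' at scope 2 with value 79

79


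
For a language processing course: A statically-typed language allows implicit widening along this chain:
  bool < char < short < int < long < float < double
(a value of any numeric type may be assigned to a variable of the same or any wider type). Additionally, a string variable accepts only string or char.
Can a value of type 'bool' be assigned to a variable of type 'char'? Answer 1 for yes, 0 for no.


Target variable type: char
Source value type: bool
Numeric ranks: bool=0, char=1
Widening allowed iff rank(source) <= rank(target): 0 <= 1? Yes
Result: 1

1


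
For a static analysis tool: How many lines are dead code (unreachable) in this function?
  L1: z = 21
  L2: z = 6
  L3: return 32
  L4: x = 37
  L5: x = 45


Analyzing control flow:
  L1: reachable (before return)
  L2: reachable (before return)
  L3: reachable (return statement)
  L4: DEAD (after return at L3)
  L5: DEAD (after return at L3)
Return at L3, total lines = 5
Dead lines: L4 through L5
Count: 2

2


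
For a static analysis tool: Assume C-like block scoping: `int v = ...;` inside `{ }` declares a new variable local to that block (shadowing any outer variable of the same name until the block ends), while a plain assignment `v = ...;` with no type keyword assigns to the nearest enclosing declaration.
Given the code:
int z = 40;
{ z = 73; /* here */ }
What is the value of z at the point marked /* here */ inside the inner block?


Analyzing scoping rules:
Outer scope: declares z = 40
Inner block: 'z = 73;' has no type keyword, so it is an assignment to the outer z (no shadowing)
Inside the block, after the assignment -> 73
Result: 73

73


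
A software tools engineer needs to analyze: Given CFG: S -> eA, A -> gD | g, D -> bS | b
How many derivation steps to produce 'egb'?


Grammar: S -> eA, A -> gD | g, D -> bS | b
Deriving 'egb':
Step 1: S -> eA => eA
Step 2: A -> gD => egD
Step 3: D -> b => egb
Total derivation steps: 3

3


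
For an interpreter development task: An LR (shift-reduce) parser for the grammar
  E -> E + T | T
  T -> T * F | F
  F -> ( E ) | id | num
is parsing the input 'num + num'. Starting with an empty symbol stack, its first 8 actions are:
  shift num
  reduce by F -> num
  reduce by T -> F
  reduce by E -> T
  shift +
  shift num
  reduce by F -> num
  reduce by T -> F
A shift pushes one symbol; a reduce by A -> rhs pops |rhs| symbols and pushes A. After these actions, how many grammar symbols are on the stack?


Tracking the symbol stack through each action:
  Action 1: shift 'num' : push -> stack = [num] (size 1)
  Action 2: reduce by F -> num : pop 1, push F -> stack = [F] (size 1)
  Action 3: reduce by T -> F : pop 1, push T -> stack = [T] (size 1)
  Action 4: reduce by E -> T : pop 1, push E -> stack = [E] (size 1)
  Action 5: shift '+' : push -> stack = [E, +] (size 2)
  Action 6: shift 'num' : push -> stack = [E, +, num] (size 3)
  Action 7: reduce by F -> num : pop 1, push F -> stack = [E, +, F] (size 3)
  Action 8: reduce by T -> F : pop 1, push T -> stack = [E, +, T] (size 3)
Final stack size: 3

3
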